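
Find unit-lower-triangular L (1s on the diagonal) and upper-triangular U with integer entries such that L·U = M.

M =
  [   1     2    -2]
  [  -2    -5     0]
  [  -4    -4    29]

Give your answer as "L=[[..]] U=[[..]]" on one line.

L=[[1,0,0],[-2,1,0],[-4,-4,1]] U=[[1,2,-2],[0,-1,-4],[0,0,5]]

  r1 -= -2·r0 → [0,-1,-4]
  r2 -= -4·r0 → [0,4,21]
  r2 -= -4·r1 → [0,0,5]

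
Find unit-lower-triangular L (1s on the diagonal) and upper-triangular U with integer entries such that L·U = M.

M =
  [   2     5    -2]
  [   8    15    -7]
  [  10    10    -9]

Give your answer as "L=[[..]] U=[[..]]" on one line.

  r1 -= 4·r0 → [0,-5,1]
  r2 -= 5·r0 → [0,-15,1]
  r2 -= 3·r1 → [0,0,-2]

L=[[1,0,0],[4,1,0],[5,3,1]] U=[[2,5,-2],[0,-5,1],[0,0,-2]]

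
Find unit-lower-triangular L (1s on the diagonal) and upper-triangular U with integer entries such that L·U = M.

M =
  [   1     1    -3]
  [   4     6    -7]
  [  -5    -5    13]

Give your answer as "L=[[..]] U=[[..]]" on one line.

L=[[1,0,0],[4,1,0],[-5,0,1]] U=[[1,1,-3],[0,2,5],[0,0,-2]]

  row1 -= 4·row0 → [0,2,5]
  row2 -= -5·row0 → [0,0,-2]
  row2 -= 0·row1 → [0,0,-2]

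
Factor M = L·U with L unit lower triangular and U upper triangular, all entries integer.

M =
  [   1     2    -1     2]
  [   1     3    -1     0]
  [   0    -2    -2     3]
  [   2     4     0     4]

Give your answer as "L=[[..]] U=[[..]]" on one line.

  R1 -= 1·R0 → [0,1,0,-2]
  R2 -= 0·R0 → [0,-2,-2,3]
  R3 -= 2·R0 → [0,0,2,0]
  R2 -= -2·R1 → [0,0,-2,-1]
  R3 -= 0·R1 → [0,0,2,0]
  R3 -= -1·R2 → [0,0,0,-1]

L=[[1,0,0,0],[1,1,0,0],[0,-2,1,0],[2,0,-1,1]] U=[[1,2,-1,2],[0,1,0,-2],[0,0,-2,-1],[0,0,0,-1]]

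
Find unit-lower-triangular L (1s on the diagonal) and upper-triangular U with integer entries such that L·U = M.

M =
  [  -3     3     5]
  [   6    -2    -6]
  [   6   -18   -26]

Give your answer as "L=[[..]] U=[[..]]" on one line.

L=[[1,0,0],[-2,1,0],[-2,-3,1]] U=[[-3,3,5],[0,4,4],[0,0,-4]]

  row1 -= -2·row0 → [0,4,4]
  row2 -= -2·row0 → [0,-12,-16]
  row2 -= -3·row1 → [0,0,-4]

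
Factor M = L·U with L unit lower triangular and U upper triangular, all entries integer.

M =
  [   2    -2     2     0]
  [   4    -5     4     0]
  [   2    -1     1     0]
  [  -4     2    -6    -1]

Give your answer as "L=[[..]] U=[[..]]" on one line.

  R1 -= 2·R0 → [0,-1,0,0]
  R2 -= 1·R0 → [0,1,-1,0]
  R3 -= -2·R0 → [0,-2,-2,-1]
  R2 -= -1·R1 → [0,0,-1,0]
  R3 -= 2·R1 → [0,0,-2,-1]
  R3 -= 2·R2 → [0,0,0,-1]

L=[[1,0,0,0],[2,1,0,0],[1,-1,1,0],[-2,2,2,1]] U=[[2,-2,2,0],[0,-1,0,0],[0,0,-1,0],[0,0,0,-1]]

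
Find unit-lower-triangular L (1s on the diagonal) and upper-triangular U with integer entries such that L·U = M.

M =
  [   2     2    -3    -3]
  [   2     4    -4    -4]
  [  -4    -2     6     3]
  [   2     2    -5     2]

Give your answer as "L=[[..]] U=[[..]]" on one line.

  row1 -= 1·row0 → [0,2,-1,-1]
  row2 -= -2·row0 → [0,2,0,-3]
  row3 -= 1·row0 → [0,0,-2,5]
  row2 -= 1·row1 → [0,0,1,-2]
  row3 -= 0·row1 → [0,0,-2,5]
  row3 -= -2·row2 → [0,0,0,1]

L=[[1,0,0,0],[1,1,0,0],[-2,1,1,0],[1,0,-2,1]] U=[[2,2,-3,-3],[0,2,-1,-1],[0,0,1,-2],[0,0,0,1]]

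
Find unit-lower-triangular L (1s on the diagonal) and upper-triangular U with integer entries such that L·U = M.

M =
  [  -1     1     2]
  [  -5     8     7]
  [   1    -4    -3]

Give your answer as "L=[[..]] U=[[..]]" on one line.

  row1 -= 5·row0 → [0,3,-3]
  row2 -= -1·row0 → [0,-3,-1]
  row2 -= -1·row1 → [0,0,-4]

L=[[1,0,0],[5,1,0],[-1,-1,1]] U=[[-1,1,2],[0,3,-3],[0,0,-4]]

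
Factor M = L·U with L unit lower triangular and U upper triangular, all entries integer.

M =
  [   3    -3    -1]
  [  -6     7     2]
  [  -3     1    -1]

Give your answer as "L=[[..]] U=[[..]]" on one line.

  row1 -= -2·row0 → [0,1,0]
  row2 -= -1·row0 → [0,-2,-2]
  row2 -= -2·row1 → [0,0,-2]

L=[[1,0,0],[-2,1,0],[-1,-2,1]] U=[[3,-3,-1],[0,1,0],[0,0,-2]]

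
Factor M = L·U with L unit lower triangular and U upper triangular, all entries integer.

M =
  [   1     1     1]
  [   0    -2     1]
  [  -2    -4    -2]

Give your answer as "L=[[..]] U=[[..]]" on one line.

  R1 -= 0·R0 → [0,-2,1]
  R2 -= -2·R0 → [0,-2,0]
  R2 -= 1·R1 → [0,0,-1]

L=[[1,0,0],[0,1,0],[-2,1,1]] U=[[1,1,1],[0,-2,1],[0,0,-1]]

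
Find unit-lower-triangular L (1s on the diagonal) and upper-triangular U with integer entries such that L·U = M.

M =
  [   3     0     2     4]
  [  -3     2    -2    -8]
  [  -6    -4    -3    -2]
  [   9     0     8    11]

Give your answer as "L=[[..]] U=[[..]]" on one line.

  r1 -= -1·r0 → [0,2,0,-4]
  r2 -= -2·r0 → [0,-4,1,6]
  r3 -= 3·r0 → [0,0,2,-1]
  r2 -= -2·r1 → [0,0,1,-2]
  r3 -= 0·r1 → [0,0,2,-1]
  r3 -= 2·r2 → [0,0,0,3]

L=[[1,0,0,0],[-1,1,0,0],[-2,-2,1,0],[3,0,2,1]] U=[[3,0,2,4],[0,2,0,-4],[0,0,1,-2],[0,0,0,3]]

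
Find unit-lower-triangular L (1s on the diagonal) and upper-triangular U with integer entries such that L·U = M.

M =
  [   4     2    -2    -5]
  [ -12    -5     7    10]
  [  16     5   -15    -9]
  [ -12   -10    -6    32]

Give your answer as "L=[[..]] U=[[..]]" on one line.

L=[[1,0,0,0],[-3,1,0,0],[4,-3,1,0],[-3,-4,2,1]] U=[[4,2,-2,-5],[0,1,1,-5],[0,0,-4,-4],[0,0,0,5]]

  r1 -= -3·r0 → [0,1,1,-5]
  r2 -= 4·r0 → [0,-3,-7,11]
  r3 -= -3·r0 → [0,-4,-12,17]
  r2 -= -3·r1 → [0,0,-4,-4]
  r3 -= -4·r1 → [0,0,-8,-3]
  r3 -= 2·r2 → [0,0,0,5]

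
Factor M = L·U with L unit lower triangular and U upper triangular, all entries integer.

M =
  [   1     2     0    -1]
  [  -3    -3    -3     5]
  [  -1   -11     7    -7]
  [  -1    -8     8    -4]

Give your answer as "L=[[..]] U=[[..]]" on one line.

L=[[1,0,0,0],[-3,1,0,0],[-1,-3,1,0],[-1,-2,-1,1]] U=[[1,2,0,-1],[0,3,-3,2],[0,0,-2,-2],[0,0,0,-3]]

  row1 -= -3·row0 → [0,3,-3,2]
  row2 -= -1·row0 → [0,-9,7,-8]
  row3 -= -1·row0 → [0,-6,8,-5]
  row2 -= -3·row1 → [0,0,-2,-2]
  row3 -= -2·row1 → [0,0,2,-1]
  row3 -= -1·row2 → [0,0,0,-3]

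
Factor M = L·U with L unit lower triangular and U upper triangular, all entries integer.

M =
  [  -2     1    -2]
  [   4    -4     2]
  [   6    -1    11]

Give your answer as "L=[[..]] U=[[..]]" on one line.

L=[[1,0,0],[-2,1,0],[-3,-1,1]] U=[[-2,1,-2],[0,-2,-2],[0,0,3]]

  row1 -= -2·row0 → [0,-2,-2]
  row2 -= -3·row0 → [0,2,5]
  row2 -= -1·row1 → [0,0,3]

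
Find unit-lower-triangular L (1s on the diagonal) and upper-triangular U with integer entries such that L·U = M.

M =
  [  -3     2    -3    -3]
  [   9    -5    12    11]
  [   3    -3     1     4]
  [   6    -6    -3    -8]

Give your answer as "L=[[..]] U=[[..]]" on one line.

  row1 -= -3·row0 → [0,1,3,2]
  row2 -= -1·row0 → [0,-1,-2,1]
  row3 -= -2·row0 → [0,-2,-9,-14]
  row2 -= -1·row1 → [0,0,1,3]
  row3 -= -2·row1 → [0,0,-3,-10]
  row3 -= -3·row2 → [0,0,0,-1]

L=[[1,0,0,0],[-3,1,0,0],[-1,-1,1,0],[-2,-2,-3,1]] U=[[-3,2,-3,-3],[0,1,3,2],[0,0,1,3],[0,0,0,-1]]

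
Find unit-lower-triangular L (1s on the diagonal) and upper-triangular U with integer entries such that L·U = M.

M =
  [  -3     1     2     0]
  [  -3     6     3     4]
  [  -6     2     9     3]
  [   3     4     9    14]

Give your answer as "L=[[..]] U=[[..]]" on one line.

L=[[1,0,0,0],[1,1,0,0],[2,0,1,0],[-1,1,2,1]] U=[[-3,1,2,0],[0,5,1,4],[0,0,5,3],[0,0,0,4]]

  r1 -= 1·r0 → [0,5,1,4]
  r2 -= 2·r0 → [0,0,5,3]
  r3 -= -1·r0 → [0,5,11,14]
  r2 -= 0·r1 → [0,0,5,3]
  r3 -= 1·r1 → [0,0,10,10]
  r3 -= 2·r2 → [0,0,0,4]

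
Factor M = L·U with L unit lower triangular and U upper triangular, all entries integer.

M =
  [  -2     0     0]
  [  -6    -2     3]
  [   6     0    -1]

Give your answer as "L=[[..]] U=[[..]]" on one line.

L=[[1,0,0],[3,1,0],[-3,0,1]] U=[[-2,0,0],[0,-2,3],[0,0,-1]]

  R1 -= 3·R0 → [0,-2,3]
  R2 -= -3·R0 → [0,0,-1]
  R2 -= 0·R1 → [0,0,-1]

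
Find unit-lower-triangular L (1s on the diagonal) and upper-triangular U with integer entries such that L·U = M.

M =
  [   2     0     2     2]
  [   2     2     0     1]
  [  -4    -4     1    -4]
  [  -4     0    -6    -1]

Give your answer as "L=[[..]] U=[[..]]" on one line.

  row1 -= 1·row0 → [0,2,-2,-1]
  row2 -= -2·row0 → [0,-4,5,0]
  row3 -= -2·row0 → [0,0,-2,3]
  row2 -= -2·row1 → [0,0,1,-2]
  row3 -= 0·row1 → [0,0,-2,3]
  row3 -= -2·row2 → [0,0,0,-1]

L=[[1,0,0,0],[1,1,0,0],[-2,-2,1,0],[-2,0,-2,1]] U=[[2,0,2,2],[0,2,-2,-1],[0,0,1,-2],[0,0,0,-1]]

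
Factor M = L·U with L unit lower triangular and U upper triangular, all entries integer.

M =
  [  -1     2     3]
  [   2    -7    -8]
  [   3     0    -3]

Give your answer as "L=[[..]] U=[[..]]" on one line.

L=[[1,0,0],[-2,1,0],[-3,-2,1]] U=[[-1,2,3],[0,-3,-2],[0,0,2]]

  r1 -= -2·r0 → [0,-3,-2]
  r2 -= -3·r0 → [0,6,6]
  r2 -= -2·r1 → [0,0,2]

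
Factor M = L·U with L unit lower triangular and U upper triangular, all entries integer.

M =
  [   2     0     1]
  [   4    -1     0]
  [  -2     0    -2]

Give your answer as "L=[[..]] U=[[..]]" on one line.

L=[[1,0,0],[2,1,0],[-1,0,1]] U=[[2,0,1],[0,-1,-2],[0,0,-1]]

  R1 -= 2·R0 → [0,-1,-2]
  R2 -= -1·R0 → [0,0,-1]
  R2 -= 0·R1 → [0,0,-1]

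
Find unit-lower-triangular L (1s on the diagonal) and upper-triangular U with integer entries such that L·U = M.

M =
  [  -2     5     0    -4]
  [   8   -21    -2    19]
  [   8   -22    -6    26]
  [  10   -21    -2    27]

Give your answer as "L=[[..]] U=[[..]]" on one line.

  r1 -= -4·r0 → [0,-1,-2,3]
  r2 -= -4·r0 → [0,-2,-6,10]
  r3 -= -5·r0 → [0,4,-2,7]
  r2 -= 2·r1 → [0,0,-2,4]
  r3 -= -4·r1 → [0,0,-10,19]
  r3 -= 5·r2 → [0,0,0,-1]

L=[[1,0,0,0],[-4,1,0,0],[-4,2,1,0],[-5,-4,5,1]] U=[[-2,5,0,-4],[0,-1,-2,3],[0,0,-2,4],[0,0,0,-1]]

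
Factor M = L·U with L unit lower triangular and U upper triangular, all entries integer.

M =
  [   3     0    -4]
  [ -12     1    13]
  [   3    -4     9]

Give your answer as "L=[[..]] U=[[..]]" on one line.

  r1 -= -4·r0 → [0,1,-3]
  r2 -= 1·r0 → [0,-4,13]
  r2 -= -4·r1 → [0,0,1]

L=[[1,0,0],[-4,1,0],[1,-4,1]] U=[[3,0,-4],[0,1,-3],[0,0,1]]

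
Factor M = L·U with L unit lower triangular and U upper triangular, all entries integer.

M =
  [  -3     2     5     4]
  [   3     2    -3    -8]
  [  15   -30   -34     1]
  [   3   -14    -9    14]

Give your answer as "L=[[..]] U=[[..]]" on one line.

L=[[1,0,0,0],[-1,1,0,0],[-5,-5,1,0],[-1,-3,2,1]] U=[[-3,2,5,4],[0,4,2,-4],[0,0,1,1],[0,0,0,4]]

  row1 -= -1·row0 → [0,4,2,-4]
  row2 -= -5·row0 → [0,-20,-9,21]
  row3 -= -1·row0 → [0,-12,-4,18]
  row2 -= -5·row1 → [0,0,1,1]
  row3 -= -3·row1 → [0,0,2,6]
  row3 -= 2·row2 → [0,0,0,4]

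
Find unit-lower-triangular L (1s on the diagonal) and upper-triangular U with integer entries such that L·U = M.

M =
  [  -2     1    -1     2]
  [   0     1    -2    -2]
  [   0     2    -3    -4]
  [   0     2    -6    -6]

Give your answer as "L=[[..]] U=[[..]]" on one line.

L=[[1,0,0,0],[0,1,0,0],[0,2,1,0],[0,2,-2,1]] U=[[-2,1,-1,2],[0,1,-2,-2],[0,0,1,0],[0,0,0,-2]]

  row1 -= 0·row0 → [0,1,-2,-2]
  row2 -= 0·row0 → [0,2,-3,-4]
  row3 -= 0·row0 → [0,2,-6,-6]
  row2 -= 2·row1 → [0,0,1,0]
  row3 -= 2·row1 → [0,0,-2,-2]
  row3 -= -2·row2 → [0,0,0,-2]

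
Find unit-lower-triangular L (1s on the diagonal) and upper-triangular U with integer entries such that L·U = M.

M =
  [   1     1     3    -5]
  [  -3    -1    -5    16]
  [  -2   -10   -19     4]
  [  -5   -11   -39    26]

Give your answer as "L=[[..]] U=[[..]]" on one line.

  r1 -= -3·r0 → [0,2,4,1]
  r2 -= -2·r0 → [0,-8,-13,-6]
  r3 -= -5·r0 → [0,-6,-24,1]
  r2 -= -4·r1 → [0,0,3,-2]
  r3 -= -3·r1 → [0,0,-12,4]
  r3 -= -4·r2 → [0,0,0,-4]

L=[[1,0,0,0],[-3,1,0,0],[-2,-4,1,0],[-5,-3,-4,1]] U=[[1,1,3,-5],[0,2,4,1],[0,0,3,-2],[0,0,0,-4]]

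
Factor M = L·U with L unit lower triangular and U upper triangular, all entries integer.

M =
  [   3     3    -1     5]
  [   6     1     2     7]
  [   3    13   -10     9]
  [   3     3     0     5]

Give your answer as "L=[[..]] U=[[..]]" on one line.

  row1 -= 2·row0 → [0,-5,4,-3]
  row2 -= 1·row0 → [0,10,-9,4]
  row3 -= 1·row0 → [0,0,1,0]
  row2 -= -2·row1 → [0,0,-1,-2]
  row3 -= 0·row1 → [0,0,1,0]
  row3 -= -1·row2 → [0,0,0,-2]

L=[[1,0,0,0],[2,1,0,0],[1,-2,1,0],[1,0,-1,1]] U=[[3,3,-1,5],[0,-5,4,-3],[0,0,-1,-2],[0,0,0,-2]]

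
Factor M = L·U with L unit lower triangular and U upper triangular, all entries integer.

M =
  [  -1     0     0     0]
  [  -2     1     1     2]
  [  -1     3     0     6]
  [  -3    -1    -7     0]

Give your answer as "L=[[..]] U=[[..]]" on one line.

L=[[1,0,0,0],[2,1,0,0],[1,3,1,0],[3,-1,2,1]] U=[[-1,0,0,0],[0,1,1,2],[0,0,-3,0],[0,0,0,2]]

  row1 -= 2·row0 → [0,1,1,2]
  row2 -= 1·row0 → [0,3,0,6]
  row3 -= 3·row0 → [0,-1,-7,0]
  row2 -= 3·row1 → [0,0,-3,0]
  row3 -= -1·row1 → [0,0,-6,2]
  row3 -= 2·row2 → [0,0,0,2]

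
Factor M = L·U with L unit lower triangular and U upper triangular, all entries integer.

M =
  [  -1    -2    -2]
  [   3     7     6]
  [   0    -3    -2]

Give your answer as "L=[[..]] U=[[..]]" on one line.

  R1 -= -3·R0 → [0,1,0]
  R2 -= 0·R0 → [0,-3,-2]
  R2 -= -3·R1 → [0,0,-2]

L=[[1,0,0],[-3,1,0],[0,-3,1]] U=[[-1,-2,-2],[0,1,0],[0,0,-2]]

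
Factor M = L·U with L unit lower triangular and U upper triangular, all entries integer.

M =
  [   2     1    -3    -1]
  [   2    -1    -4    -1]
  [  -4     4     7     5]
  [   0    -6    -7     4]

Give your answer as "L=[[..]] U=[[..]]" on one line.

L=[[1,0,0,0],[1,1,0,0],[-2,-3,1,0],[0,3,2,1]] U=[[2,1,-3,-1],[0,-2,-1,0],[0,0,-2,3],[0,0,0,-2]]

  r1 -= 1·r0 → [0,-2,-1,0]
  r2 -= -2·r0 → [0,6,1,3]
  r3 -= 0·r0 → [0,-6,-7,4]
  r2 -= -3·r1 → [0,0,-2,3]
  r3 -= 3·r1 → [0,0,-4,4]
  r3 -= 2·r2 → [0,0,0,-2]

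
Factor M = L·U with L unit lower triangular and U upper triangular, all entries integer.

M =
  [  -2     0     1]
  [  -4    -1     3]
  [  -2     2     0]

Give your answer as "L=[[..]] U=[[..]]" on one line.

  r1 -= 2·r0 → [0,-1,1]
  r2 -= 1·r0 → [0,2,-1]
  r2 -= -2·r1 → [0,0,1]

L=[[1,0,0],[2,1,0],[1,-2,1]] U=[[-2,0,1],[0,-1,1],[0,0,1]]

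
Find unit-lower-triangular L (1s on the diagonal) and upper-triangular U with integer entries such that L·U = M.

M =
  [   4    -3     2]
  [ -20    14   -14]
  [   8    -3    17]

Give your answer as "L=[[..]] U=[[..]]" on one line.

L=[[1,0,0],[-5,1,0],[2,-3,1]] U=[[4,-3,2],[0,-1,-4],[0,0,1]]

  r1 -= -5·r0 → [0,-1,-4]
  r2 -= 2·r0 → [0,3,13]
  r2 -= -3·r1 → [0,0,1]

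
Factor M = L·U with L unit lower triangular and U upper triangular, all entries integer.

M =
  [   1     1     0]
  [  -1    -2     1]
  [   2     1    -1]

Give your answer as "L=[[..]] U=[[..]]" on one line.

L=[[1,0,0],[-1,1,0],[2,1,1]] U=[[1,1,0],[0,-1,1],[0,0,-2]]

  row1 -= -1·row0 → [0,-1,1]
  row2 -= 2·row0 → [0,-1,-1]
  row2 -= 1·row1 → [0,0,-2]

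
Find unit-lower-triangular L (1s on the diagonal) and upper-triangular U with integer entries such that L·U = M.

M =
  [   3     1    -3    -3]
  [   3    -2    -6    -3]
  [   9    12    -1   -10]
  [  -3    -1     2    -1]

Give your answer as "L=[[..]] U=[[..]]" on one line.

  r1 -= 1·r0 → [0,-3,-3,0]
  r2 -= 3·r0 → [0,9,8,-1]
  r3 -= -1·r0 → [0,0,-1,-4]
  r2 -= -3·r1 → [0,0,-1,-1]
  r3 -= 0·r1 → [0,0,-1,-4]
  r3 -= 1·r2 → [0,0,0,-3]

L=[[1,0,0,0],[1,1,0,0],[3,-3,1,0],[-1,0,1,1]] U=[[3,1,-3,-3],[0,-3,-3,0],[0,0,-1,-1],[0,0,0,-3]]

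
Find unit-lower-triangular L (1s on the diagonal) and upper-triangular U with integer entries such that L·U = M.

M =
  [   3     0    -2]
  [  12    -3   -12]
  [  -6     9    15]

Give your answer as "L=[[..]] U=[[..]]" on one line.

  r1 -= 4·r0 → [0,-3,-4]
  r2 -= -2·r0 → [0,9,11]
  r2 -= -3·r1 → [0,0,-1]

L=[[1,0,0],[4,1,0],[-2,-3,1]] U=[[3,0,-2],[0,-3,-4],[0,0,-1]]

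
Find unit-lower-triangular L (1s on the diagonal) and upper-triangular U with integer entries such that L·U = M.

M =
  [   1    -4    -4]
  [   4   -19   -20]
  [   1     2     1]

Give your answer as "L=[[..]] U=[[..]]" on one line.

  row1 -= 4·row0 → [0,-3,-4]
  row2 -= 1·row0 → [0,6,5]
  row2 -= -2·row1 → [0,0,-3]

L=[[1,0,0],[4,1,0],[1,-2,1]] U=[[1,-4,-4],[0,-3,-4],[0,0,-3]]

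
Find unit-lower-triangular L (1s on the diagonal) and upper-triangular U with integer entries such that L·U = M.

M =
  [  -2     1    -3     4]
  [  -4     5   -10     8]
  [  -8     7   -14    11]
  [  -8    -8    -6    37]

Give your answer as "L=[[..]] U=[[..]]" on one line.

L=[[1,0,0,0],[2,1,0,0],[4,1,1,0],[4,-4,-5,1]] U=[[-2,1,-3,4],[0,3,-4,0],[0,0,2,-5],[0,0,0,-4]]

  r1 -= 2·r0 → [0,3,-4,0]
  r2 -= 4·r0 → [0,3,-2,-5]
  r3 -= 4·r0 → [0,-12,6,21]
  r2 -= 1·r1 → [0,0,2,-5]
  r3 -= -4·r1 → [0,0,-10,21]
  r3 -= -5·r2 → [0,0,0,-4]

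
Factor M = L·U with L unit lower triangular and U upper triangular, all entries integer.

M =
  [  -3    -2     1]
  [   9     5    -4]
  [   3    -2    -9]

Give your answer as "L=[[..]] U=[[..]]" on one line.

  R1 -= -3·R0 → [0,-1,-1]
  R2 -= -1·R0 → [0,-4,-8]
  R2 -= 4·R1 → [0,0,-4]

L=[[1,0,0],[-3,1,0],[-1,4,1]] U=[[-3,-2,1],[0,-1,-1],[0,0,-4]]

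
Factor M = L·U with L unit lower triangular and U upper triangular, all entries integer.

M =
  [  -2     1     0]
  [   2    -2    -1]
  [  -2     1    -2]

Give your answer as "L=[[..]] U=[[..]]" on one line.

L=[[1,0,0],[-1,1,0],[1,0,1]] U=[[-2,1,0],[0,-1,-1],[0,0,-2]]

  r1 -= -1·r0 → [0,-1,-1]
  r2 -= 1·r0 → [0,0,-2]
  r2 -= 0·r1 → [0,0,-2]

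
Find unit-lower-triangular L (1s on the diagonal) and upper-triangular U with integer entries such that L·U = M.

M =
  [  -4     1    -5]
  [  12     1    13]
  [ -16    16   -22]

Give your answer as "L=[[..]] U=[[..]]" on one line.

L=[[1,0,0],[-3,1,0],[4,3,1]] U=[[-4,1,-5],[0,4,-2],[0,0,4]]

  row1 -= -3·row0 → [0,4,-2]
  row2 -= 4·row0 → [0,12,-2]
  row2 -= 3·row1 → [0,0,4]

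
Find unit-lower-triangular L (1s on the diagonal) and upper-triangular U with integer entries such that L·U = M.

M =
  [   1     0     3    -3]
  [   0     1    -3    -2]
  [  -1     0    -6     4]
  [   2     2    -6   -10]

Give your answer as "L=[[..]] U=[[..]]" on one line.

  row1 -= 0·row0 → [0,1,-3,-2]
  row2 -= -1·row0 → [0,0,-3,1]
  row3 -= 2·row0 → [0,2,-12,-4]
  row2 -= 0·row1 → [0,0,-3,1]
  row3 -= 2·row1 → [0,0,-6,0]
  row3 -= 2·row2 → [0,0,0,-2]

L=[[1,0,0,0],[0,1,0,0],[-1,0,1,0],[2,2,2,1]] U=[[1,0,3,-3],[0,1,-3,-2],[0,0,-3,1],[0,0,0,-2]]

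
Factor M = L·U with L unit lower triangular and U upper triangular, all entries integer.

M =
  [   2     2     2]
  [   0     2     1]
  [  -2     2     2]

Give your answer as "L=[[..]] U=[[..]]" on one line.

L=[[1,0,0],[0,1,0],[-1,2,1]] U=[[2,2,2],[0,2,1],[0,0,2]]

  r1 -= 0·r0 → [0,2,1]
  r2 -= -1·r0 → [0,4,4]
  r2 -= 2·r1 → [0,0,2]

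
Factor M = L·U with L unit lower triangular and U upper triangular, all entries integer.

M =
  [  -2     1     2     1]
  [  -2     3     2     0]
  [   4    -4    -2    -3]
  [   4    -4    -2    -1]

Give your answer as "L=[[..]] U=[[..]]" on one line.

  r1 -= 1·r0 → [0,2,0,-1]
  r2 -= -2·r0 → [0,-2,2,-1]
  r3 -= -2·r0 → [0,-2,2,1]
  r2 -= -1·r1 → [0,0,2,-2]
  r3 -= -1·r1 → [0,0,2,0]
  r3 -= 1·r2 → [0,0,0,2]

L=[[1,0,0,0],[1,1,0,0],[-2,-1,1,0],[-2,-1,1,1]] U=[[-2,1,2,1],[0,2,0,-1],[0,0,2,-2],[0,0,0,2]]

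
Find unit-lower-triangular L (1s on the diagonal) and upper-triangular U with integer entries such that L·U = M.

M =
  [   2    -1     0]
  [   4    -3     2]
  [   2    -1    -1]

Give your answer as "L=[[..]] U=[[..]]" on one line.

L=[[1,0,0],[2,1,0],[1,0,1]] U=[[2,-1,0],[0,-1,2],[0,0,-1]]

  row1 -= 2·row0 → [0,-1,2]
  row2 -= 1·row0 → [0,0,-1]
  row2 -= 0·row1 → [0,0,-1]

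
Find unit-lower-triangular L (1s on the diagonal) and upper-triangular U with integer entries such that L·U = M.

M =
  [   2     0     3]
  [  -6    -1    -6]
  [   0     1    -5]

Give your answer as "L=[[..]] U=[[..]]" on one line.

  R1 -= -3·R0 → [0,-1,3]
  R2 -= 0·R0 → [0,1,-5]
  R2 -= -1·R1 → [0,0,-2]

L=[[1,0,0],[-3,1,0],[0,-1,1]] U=[[2,0,3],[0,-1,3],[0,0,-2]]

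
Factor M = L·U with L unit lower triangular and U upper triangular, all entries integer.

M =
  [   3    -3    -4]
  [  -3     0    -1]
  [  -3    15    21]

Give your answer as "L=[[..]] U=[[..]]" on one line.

  row1 -= -1·row0 → [0,-3,-5]
  row2 -= -1·row0 → [0,12,17]
  row2 -= -4·row1 → [0,0,-3]

L=[[1,0,0],[-1,1,0],[-1,-4,1]] U=[[3,-3,-4],[0,-3,-5],[0,0,-3]]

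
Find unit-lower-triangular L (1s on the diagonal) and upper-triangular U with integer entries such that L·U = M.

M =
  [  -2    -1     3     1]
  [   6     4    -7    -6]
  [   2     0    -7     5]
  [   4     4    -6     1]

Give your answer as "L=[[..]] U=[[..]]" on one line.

L=[[1,0,0,0],[-3,1,0,0],[-1,-1,1,0],[-2,2,2,1]] U=[[-2,-1,3,1],[0,1,2,-3],[0,0,-2,3],[0,0,0,3]]

  row1 -= -3·row0 → [0,1,2,-3]
  row2 -= -1·row0 → [0,-1,-4,6]
  row3 -= -2·row0 → [0,2,0,3]
  row2 -= -1·row1 → [0,0,-2,3]
  row3 -= 2·row1 → [0,0,-4,9]
  row3 -= 2·row2 → [0,0,0,3]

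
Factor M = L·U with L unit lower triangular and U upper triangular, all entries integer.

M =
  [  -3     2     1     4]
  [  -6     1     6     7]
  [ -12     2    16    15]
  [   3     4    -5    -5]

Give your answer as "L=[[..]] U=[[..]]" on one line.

  r1 -= 2·r0 → [0,-3,4,-1]
  r2 -= 4·r0 → [0,-6,12,-1]
  r3 -= -1·r0 → [0,6,-4,-1]
  r2 -= 2·r1 → [0,0,4,1]
  r3 -= -2·r1 → [0,0,4,-3]
  r3 -= 1·r2 → [0,0,0,-4]

L=[[1,0,0,0],[2,1,0,0],[4,2,1,0],[-1,-2,1,1]] U=[[-3,2,1,4],[0,-3,4,-1],[0,0,4,1],[0,0,0,-4]]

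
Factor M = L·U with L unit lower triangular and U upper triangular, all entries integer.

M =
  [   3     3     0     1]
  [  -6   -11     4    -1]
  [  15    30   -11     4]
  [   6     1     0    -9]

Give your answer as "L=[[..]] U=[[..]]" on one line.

  row1 -= -2·row0 → [0,-5,4,1]
  row2 -= 5·row0 → [0,15,-11,-1]
  row3 -= 2·row0 → [0,-5,0,-11]
  row2 -= -3·row1 → [0,0,1,2]
  row3 -= 1·row1 → [0,0,-4,-12]
  row3 -= -4·row2 → [0,0,0,-4]

L=[[1,0,0,0],[-2,1,0,0],[5,-3,1,0],[2,1,-4,1]] U=[[3,3,0,1],[0,-5,4,1],[0,0,1,2],[0,0,0,-4]]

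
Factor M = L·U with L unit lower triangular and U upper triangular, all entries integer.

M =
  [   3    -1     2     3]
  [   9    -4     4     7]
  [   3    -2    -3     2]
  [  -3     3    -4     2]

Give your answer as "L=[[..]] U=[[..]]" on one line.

L=[[1,0,0,0],[3,1,0,0],[1,1,1,0],[-1,-2,2,1]] U=[[3,-1,2,3],[0,-1,-2,-2],[0,0,-3,1],[0,0,0,-1]]

  R1 -= 3·R0 → [0,-1,-2,-2]
  R2 -= 1·R0 → [0,-1,-5,-1]
  R3 -= -1·R0 → [0,2,-2,5]
  R2 -= 1·R1 → [0,0,-3,1]
  R3 -= -2·R1 → [0,0,-6,1]
  R3 -= 2·R2 → [0,0,0,-1]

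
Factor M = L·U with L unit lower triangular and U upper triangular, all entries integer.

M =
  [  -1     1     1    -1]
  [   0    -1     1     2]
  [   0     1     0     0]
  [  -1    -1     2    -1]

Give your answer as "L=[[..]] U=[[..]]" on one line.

  R1 -= 0·R0 → [0,-1,1,2]
  R2 -= 0·R0 → [0,1,0,0]
  R3 -= 1·R0 → [0,-2,1,0]
  R2 -= -1·R1 → [0,0,1,2]
  R3 -= 2·R1 → [0,0,-1,-4]
  R3 -= -1·R2 → [0,0,0,-2]

L=[[1,0,0,0],[0,1,0,0],[0,-1,1,0],[1,2,-1,1]] U=[[-1,1,1,-1],[0,-1,1,2],[0,0,1,2],[0,0,0,-2]]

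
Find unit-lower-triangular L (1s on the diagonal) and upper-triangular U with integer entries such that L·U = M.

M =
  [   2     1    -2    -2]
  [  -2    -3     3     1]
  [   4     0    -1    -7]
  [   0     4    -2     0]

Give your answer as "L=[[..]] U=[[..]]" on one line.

  r1 -= -1·r0 → [0,-2,1,-1]
  r2 -= 2·r0 → [0,-2,3,-3]
  r3 -= 0·r0 → [0,4,-2,0]
  r2 -= 1·r1 → [0,0,2,-2]
  r3 -= -2·r1 → [0,0,0,-2]
  r3 -= 0·r2 → [0,0,0,-2]

L=[[1,0,0,0],[-1,1,0,0],[2,1,1,0],[0,-2,0,1]] U=[[2,1,-2,-2],[0,-2,1,-1],[0,0,2,-2],[0,0,0,-2]]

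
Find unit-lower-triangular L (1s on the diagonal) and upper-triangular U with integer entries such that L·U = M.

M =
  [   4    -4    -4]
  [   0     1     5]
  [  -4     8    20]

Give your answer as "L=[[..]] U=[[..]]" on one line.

  r1 -= 0·r0 → [0,1,5]
  r2 -= -1·r0 → [0,4,16]
  r2 -= 4·r1 → [0,0,-4]

L=[[1,0,0],[0,1,0],[-1,4,1]] U=[[4,-4,-4],[0,1,5],[0,0,-4]]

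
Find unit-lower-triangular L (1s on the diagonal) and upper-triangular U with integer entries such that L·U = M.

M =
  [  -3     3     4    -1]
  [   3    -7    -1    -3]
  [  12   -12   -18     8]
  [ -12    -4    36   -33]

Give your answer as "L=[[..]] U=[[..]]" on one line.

L=[[1,0,0,0],[-1,1,0,0],[-4,0,1,0],[4,4,-4,1]] U=[[-3,3,4,-1],[0,-4,3,-4],[0,0,-2,4],[0,0,0,3]]

  r1 -= -1·r0 → [0,-4,3,-4]
  r2 -= -4·r0 → [0,0,-2,4]
  r3 -= 4·r0 → [0,-16,20,-29]
  r2 -= 0·r1 → [0,0,-2,4]
  r3 -= 4·r1 → [0,0,8,-13]
  r3 -= -4·r2 → [0,0,0,3]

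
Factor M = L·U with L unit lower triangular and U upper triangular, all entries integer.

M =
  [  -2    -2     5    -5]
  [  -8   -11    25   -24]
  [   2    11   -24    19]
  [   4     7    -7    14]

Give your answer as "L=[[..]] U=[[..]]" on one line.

  r1 -= 4·r0 → [0,-3,5,-4]
  r2 -= -1·r0 → [0,9,-19,14]
  r3 -= -2·r0 → [0,3,3,4]
  r2 -= -3·r1 → [0,0,-4,2]
  r3 -= -1·r1 → [0,0,8,0]
  r3 -= -2·r2 → [0,0,0,4]

L=[[1,0,0,0],[4,1,0,0],[-1,-3,1,0],[-2,-1,-2,1]] U=[[-2,-2,5,-5],[0,-3,5,-4],[0,0,-4,2],[0,0,0,4]]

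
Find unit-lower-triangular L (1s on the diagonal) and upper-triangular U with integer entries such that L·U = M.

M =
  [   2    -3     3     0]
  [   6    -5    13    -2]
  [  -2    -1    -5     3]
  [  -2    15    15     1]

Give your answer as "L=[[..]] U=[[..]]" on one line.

  R1 -= 3·R0 → [0,4,4,-2]
  R2 -= -1·R0 → [0,-4,-2,3]
  R3 -= -1·R0 → [0,12,18,1]
  R2 -= -1·R1 → [0,0,2,1]
  R3 -= 3·R1 → [0,0,6,7]
  R3 -= 3·R2 → [0,0,0,4]

L=[[1,0,0,0],[3,1,0,0],[-1,-1,1,0],[-1,3,3,1]] U=[[2,-3,3,0],[0,4,4,-2],[0,0,2,1],[0,0,0,4]]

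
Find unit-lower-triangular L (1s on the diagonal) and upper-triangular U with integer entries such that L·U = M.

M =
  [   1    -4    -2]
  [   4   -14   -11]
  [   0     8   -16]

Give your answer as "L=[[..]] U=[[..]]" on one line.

L=[[1,0,0],[4,1,0],[0,4,1]] U=[[1,-4,-2],[0,2,-3],[0,0,-4]]

  row1 -= 4·row0 → [0,2,-3]
  row2 -= 0·row0 → [0,8,-16]
  row2 -= 4·row1 → [0,0,-4]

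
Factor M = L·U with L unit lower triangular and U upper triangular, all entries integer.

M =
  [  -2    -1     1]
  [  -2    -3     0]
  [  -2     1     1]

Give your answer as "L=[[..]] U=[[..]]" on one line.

L=[[1,0,0],[1,1,0],[1,-1,1]] U=[[-2,-1,1],[0,-2,-1],[0,0,-1]]

  row1 -= 1·row0 → [0,-2,-1]
  row2 -= 1·row0 → [0,2,0]
  row2 -= -1·row1 → [0,0,-1]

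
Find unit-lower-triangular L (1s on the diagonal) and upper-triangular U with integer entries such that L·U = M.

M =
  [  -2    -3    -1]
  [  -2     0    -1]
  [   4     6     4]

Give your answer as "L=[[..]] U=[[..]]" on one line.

L=[[1,0,0],[1,1,0],[-2,0,1]] U=[[-2,-3,-1],[0,3,0],[0,0,2]]

  R1 -= 1·R0 → [0,3,0]
  R2 -= -2·R0 → [0,0,2]
  R2 -= 0·R1 → [0,0,2]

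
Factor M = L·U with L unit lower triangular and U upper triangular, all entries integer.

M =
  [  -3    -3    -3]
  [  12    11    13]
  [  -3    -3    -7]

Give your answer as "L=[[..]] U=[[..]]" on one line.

  row1 -= -4·row0 → [0,-1,1]
  row2 -= 1·row0 → [0,0,-4]
  row2 -= 0·row1 → [0,0,-4]

L=[[1,0,0],[-4,1,0],[1,0,1]] U=[[-3,-3,-3],[0,-1,1],[0,0,-4]]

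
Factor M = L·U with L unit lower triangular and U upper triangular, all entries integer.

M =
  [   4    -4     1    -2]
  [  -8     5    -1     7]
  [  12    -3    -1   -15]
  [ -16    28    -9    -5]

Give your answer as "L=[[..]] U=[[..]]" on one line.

L=[[1,0,0,0],[-2,1,0,0],[3,-3,1,0],[-4,-4,1,1]] U=[[4,-4,1,-2],[0,-3,1,3],[0,0,-1,0],[0,0,0,-1]]

  r1 -= -2·r0 → [0,-3,1,3]
  r2 -= 3·r0 → [0,9,-4,-9]
  r3 -= -4·r0 → [0,12,-5,-13]
  r2 -= -3·r1 → [0,0,-1,0]
  r3 -= -4·r1 → [0,0,-1,-1]
  r3 -= 1·r2 → [0,0,0,-1]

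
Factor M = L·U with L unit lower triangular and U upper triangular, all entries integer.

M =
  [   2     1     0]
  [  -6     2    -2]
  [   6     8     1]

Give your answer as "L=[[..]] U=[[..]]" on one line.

L=[[1,0,0],[-3,1,0],[3,1,1]] U=[[2,1,0],[0,5,-2],[0,0,3]]

  r1 -= -3·r0 → [0,5,-2]
  r2 -= 3·r0 → [0,5,1]
  r2 -= 1·r1 → [0,0,3]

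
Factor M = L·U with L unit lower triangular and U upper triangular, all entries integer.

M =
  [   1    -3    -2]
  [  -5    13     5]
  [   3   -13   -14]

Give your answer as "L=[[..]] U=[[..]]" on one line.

L=[[1,0,0],[-5,1,0],[3,2,1]] U=[[1,-3,-2],[0,-2,-5],[0,0,2]]

  r1 -= -5·r0 → [0,-2,-5]
  r2 -= 3·r0 → [0,-4,-8]
  r2 -= 2·r1 → [0,0,2]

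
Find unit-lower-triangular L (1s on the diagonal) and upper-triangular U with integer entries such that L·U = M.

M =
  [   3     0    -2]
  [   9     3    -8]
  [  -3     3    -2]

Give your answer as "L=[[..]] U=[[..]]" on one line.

L=[[1,0,0],[3,1,0],[-1,1,1]] U=[[3,0,-2],[0,3,-2],[0,0,-2]]

  row1 -= 3·row0 → [0,3,-2]
  row2 -= -1·row0 → [0,3,-4]
  row2 -= 1·row1 → [0,0,-2]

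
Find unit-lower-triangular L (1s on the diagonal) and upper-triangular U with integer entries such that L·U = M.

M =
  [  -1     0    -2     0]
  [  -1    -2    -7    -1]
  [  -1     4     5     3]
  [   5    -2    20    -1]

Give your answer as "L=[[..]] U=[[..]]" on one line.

  r1 -= 1·r0 → [0,-2,-5,-1]
  r2 -= 1·r0 → [0,4,7,3]
  r3 -= -5·r0 → [0,-2,10,-1]
  r2 -= -2·r1 → [0,0,-3,1]
  r3 -= 1·r1 → [0,0,15,0]
  r3 -= -5·r2 → [0,0,0,5]

L=[[1,0,0,0],[1,1,0,0],[1,-2,1,0],[-5,1,-5,1]] U=[[-1,0,-2,0],[0,-2,-5,-1],[0,0,-3,1],[0,0,0,5]]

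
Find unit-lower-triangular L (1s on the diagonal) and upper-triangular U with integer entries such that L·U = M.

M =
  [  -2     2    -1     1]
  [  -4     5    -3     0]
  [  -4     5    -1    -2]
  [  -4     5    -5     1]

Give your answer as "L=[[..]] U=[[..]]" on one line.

  R1 -= 2·R0 → [0,1,-1,-2]
  R2 -= 2·R0 → [0,1,1,-4]
  R3 -= 2·R0 → [0,1,-3,-1]
  R2 -= 1·R1 → [0,0,2,-2]
  R3 -= 1·R1 → [0,0,-2,1]
  R3 -= -1·R2 → [0,0,0,-1]

L=[[1,0,0,0],[2,1,0,0],[2,1,1,0],[2,1,-1,1]] U=[[-2,2,-1,1],[0,1,-1,-2],[0,0,2,-2],[0,0,0,-1]]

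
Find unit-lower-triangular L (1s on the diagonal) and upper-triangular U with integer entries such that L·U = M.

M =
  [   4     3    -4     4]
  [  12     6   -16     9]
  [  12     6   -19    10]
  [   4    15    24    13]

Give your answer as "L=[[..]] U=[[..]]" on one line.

L=[[1,0,0,0],[3,1,0,0],[3,1,1,0],[1,-4,-4,1]] U=[[4,3,-4,4],[0,-3,-4,-3],[0,0,-3,1],[0,0,0,1]]

  R1 -= 3·R0 → [0,-3,-4,-3]
  R2 -= 3·R0 → [0,-3,-7,-2]
  R3 -= 1·R0 → [0,12,28,9]
  R2 -= 1·R1 → [0,0,-3,1]
  R3 -= -4·R1 → [0,0,12,-3]
  R3 -= -4·R2 → [0,0,0,1]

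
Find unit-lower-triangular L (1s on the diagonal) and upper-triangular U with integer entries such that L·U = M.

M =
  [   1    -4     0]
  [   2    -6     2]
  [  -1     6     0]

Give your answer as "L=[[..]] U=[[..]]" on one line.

L=[[1,0,0],[2,1,0],[-1,1,1]] U=[[1,-4,0],[0,2,2],[0,0,-2]]

  r1 -= 2·r0 → [0,2,2]
  r2 -= -1·r0 → [0,2,0]
  r2 -= 1·r1 → [0,0,-2]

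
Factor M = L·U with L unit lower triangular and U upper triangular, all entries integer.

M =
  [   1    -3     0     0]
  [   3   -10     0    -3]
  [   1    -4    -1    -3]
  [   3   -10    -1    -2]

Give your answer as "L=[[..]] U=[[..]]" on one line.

L=[[1,0,0,0],[3,1,0,0],[1,1,1,0],[3,1,1,1]] U=[[1,-3,0,0],[0,-1,0,-3],[0,0,-1,0],[0,0,0,1]]

  r1 -= 3·r0 → [0,-1,0,-3]
  r2 -= 1·r0 → [0,-1,-1,-3]
  r3 -= 3·r0 → [0,-1,-1,-2]
  r2 -= 1·r1 → [0,0,-1,0]
  r3 -= 1·r1 → [0,0,-1,1]
  r3 -= 1·r2 → [0,0,0,1]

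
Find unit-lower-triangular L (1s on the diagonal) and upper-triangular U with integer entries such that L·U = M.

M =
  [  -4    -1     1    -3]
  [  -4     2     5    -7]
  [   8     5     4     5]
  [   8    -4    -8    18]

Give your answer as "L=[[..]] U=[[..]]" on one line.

  row1 -= 1·row0 → [0,3,4,-4]
  row2 -= -2·row0 → [0,3,6,-1]
  row3 -= -2·row0 → [0,-6,-6,12]
  row2 -= 1·row1 → [0,0,2,3]
  row3 -= -2·row1 → [0,0,2,4]
  row3 -= 1·row2 → [0,0,0,1]

L=[[1,0,0,0],[1,1,0,0],[-2,1,1,0],[-2,-2,1,1]] U=[[-4,-1,1,-3],[0,3,4,-4],[0,0,2,3],[0,0,0,1]]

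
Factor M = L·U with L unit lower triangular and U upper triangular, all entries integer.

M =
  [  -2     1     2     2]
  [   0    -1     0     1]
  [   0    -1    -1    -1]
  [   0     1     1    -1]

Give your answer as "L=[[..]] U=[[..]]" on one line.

  R1 -= 0·R0 → [0,-1,0,1]
  R2 -= 0·R0 → [0,-1,-1,-1]
  R3 -= 0·R0 → [0,1,1,-1]
  R2 -= 1·R1 → [0,0,-1,-2]
  R3 -= -1·R1 → [0,0,1,0]
  R3 -= -1·R2 → [0,0,0,-2]

L=[[1,0,0,0],[0,1,0,0],[0,1,1,0],[0,-1,-1,1]] U=[[-2,1,2,2],[0,-1,0,1],[0,0,-1,-2],[0,0,0,-2]]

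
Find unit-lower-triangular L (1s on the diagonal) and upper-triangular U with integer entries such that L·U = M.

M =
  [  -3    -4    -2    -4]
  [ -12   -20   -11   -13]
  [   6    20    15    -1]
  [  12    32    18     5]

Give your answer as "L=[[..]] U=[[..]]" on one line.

  r1 -= 4·r0 → [0,-4,-3,3]
  r2 -= -2·r0 → [0,12,11,-9]
  r3 -= -4·r0 → [0,16,10,-11]
  r2 -= -3·r1 → [0,0,2,0]
  r3 -= -4·r1 → [0,0,-2,1]
  r3 -= -1·r2 → [0,0,0,1]

L=[[1,0,0,0],[4,1,0,0],[-2,-3,1,0],[-4,-4,-1,1]] U=[[-3,-4,-2,-4],[0,-4,-3,3],[0,0,2,0],[0,0,0,1]]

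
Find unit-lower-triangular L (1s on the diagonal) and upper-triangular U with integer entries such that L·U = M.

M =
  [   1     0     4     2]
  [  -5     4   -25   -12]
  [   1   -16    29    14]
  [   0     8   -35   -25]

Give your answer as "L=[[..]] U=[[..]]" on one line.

  row1 -= -5·row0 → [0,4,-5,-2]
  row2 -= 1·row0 → [0,-16,25,12]
  row3 -= 0·row0 → [0,8,-35,-25]
  row2 -= -4·row1 → [0,0,5,4]
  row3 -= 2·row1 → [0,0,-25,-21]
  row3 -= -5·row2 → [0,0,0,-1]

L=[[1,0,0,0],[-5,1,0,0],[1,-4,1,0],[0,2,-5,1]] U=[[1,0,4,2],[0,4,-5,-2],[0,0,5,4],[0,0,0,-1]]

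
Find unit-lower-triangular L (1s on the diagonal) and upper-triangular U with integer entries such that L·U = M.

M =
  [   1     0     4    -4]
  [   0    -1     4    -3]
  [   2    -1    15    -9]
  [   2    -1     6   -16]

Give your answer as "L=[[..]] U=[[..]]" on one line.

L=[[1,0,0,0],[0,1,0,0],[2,1,1,0],[2,1,-2,1]] U=[[1,0,4,-4],[0,-1,4,-3],[0,0,3,2],[0,0,0,-1]]

  r1 -= 0·r0 → [0,-1,4,-3]
  r2 -= 2·r0 → [0,-1,7,-1]
  r3 -= 2·r0 → [0,-1,-2,-8]
  r2 -= 1·r1 → [0,0,3,2]
  r3 -= 1·r1 → [0,0,-6,-5]
  r3 -= -2·r2 → [0,0,0,-1]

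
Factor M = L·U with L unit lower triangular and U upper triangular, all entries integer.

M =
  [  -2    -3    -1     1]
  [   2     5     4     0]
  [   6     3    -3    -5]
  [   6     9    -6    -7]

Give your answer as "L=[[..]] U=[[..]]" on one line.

L=[[1,0,0,0],[-1,1,0,0],[-3,-3,1,0],[-3,0,-3,1]] U=[[-2,-3,-1,1],[0,2,3,1],[0,0,3,1],[0,0,0,-1]]

  row1 -= -1·row0 → [0,2,3,1]
  row2 -= -3·row0 → [0,-6,-6,-2]
  row3 -= -3·row0 → [0,0,-9,-4]
  row2 -= -3·row1 → [0,0,3,1]
  row3 -= 0·row1 → [0,0,-9,-4]
  row3 -= -3·row2 → [0,0,0,-1]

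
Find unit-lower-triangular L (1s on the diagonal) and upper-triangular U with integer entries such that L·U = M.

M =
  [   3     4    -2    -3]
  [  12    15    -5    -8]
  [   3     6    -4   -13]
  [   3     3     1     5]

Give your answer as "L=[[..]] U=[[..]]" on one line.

  R1 -= 4·R0 → [0,-1,3,4]
  R2 -= 1·R0 → [0,2,-2,-10]
  R3 -= 1·R0 → [0,-1,3,8]
  R2 -= -2·R1 → [0,0,4,-2]
  R3 -= 1·R1 → [0,0,0,4]
  R3 -= 0·R2 → [0,0,0,4]

L=[[1,0,0,0],[4,1,0,0],[1,-2,1,0],[1,1,0,1]] U=[[3,4,-2,-3],[0,-1,3,4],[0,0,4,-2],[0,0,0,4]]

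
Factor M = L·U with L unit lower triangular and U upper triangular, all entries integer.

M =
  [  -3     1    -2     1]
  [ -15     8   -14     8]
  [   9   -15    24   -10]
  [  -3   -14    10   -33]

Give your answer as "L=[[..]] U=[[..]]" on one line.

L=[[1,0,0,0],[5,1,0,0],[-3,-4,1,0],[1,-5,-4,1]] U=[[-3,1,-2,1],[0,3,-4,3],[0,0,2,5],[0,0,0,1]]

  R1 -= 5·R0 → [0,3,-4,3]
  R2 -= -3·R0 → [0,-12,18,-7]
  R3 -= 1·R0 → [0,-15,12,-34]
  R2 -= -4·R1 → [0,0,2,5]
  R3 -= -5·R1 → [0,0,-8,-19]
  R3 -= -4·R2 → [0,0,0,1]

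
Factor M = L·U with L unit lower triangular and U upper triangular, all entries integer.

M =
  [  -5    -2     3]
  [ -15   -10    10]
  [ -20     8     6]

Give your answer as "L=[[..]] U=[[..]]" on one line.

  r1 -= 3·r0 → [0,-4,1]
  r2 -= 4·r0 → [0,16,-6]
  r2 -= -4·r1 → [0,0,-2]

L=[[1,0,0],[3,1,0],[4,-4,1]] U=[[-5,-2,3],[0,-4,1],[0,0,-2]]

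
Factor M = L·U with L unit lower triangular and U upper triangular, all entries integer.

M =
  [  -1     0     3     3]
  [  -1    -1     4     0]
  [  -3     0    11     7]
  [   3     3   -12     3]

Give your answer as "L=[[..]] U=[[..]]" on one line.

  R1 -= 1·R0 → [0,-1,1,-3]
  R2 -= 3·R0 → [0,0,2,-2]
  R3 -= -3·R0 → [0,3,-3,12]
  R2 -= 0·R1 → [0,0,2,-2]
  R3 -= -3·R1 → [0,0,0,3]
  R3 -= 0·R2 → [0,0,0,3]

L=[[1,0,0,0],[1,1,0,0],[3,0,1,0],[-3,-3,0,1]] U=[[-1,0,3,3],[0,-1,1,-3],[0,0,2,-2],[0,0,0,3]]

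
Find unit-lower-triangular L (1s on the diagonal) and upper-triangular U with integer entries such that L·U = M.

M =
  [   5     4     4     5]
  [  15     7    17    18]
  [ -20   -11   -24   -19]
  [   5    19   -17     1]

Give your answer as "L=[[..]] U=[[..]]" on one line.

L=[[1,0,0,0],[3,1,0,0],[-4,-1,1,0],[1,-3,2,1]] U=[[5,4,4,5],[0,-5,5,3],[0,0,-3,4],[0,0,0,-3]]

  row1 -= 3·row0 → [0,-5,5,3]
  row2 -= -4·row0 → [0,5,-8,1]
  row3 -= 1·row0 → [0,15,-21,-4]
  row2 -= -1·row1 → [0,0,-3,4]
  row3 -= -3·row1 → [0,0,-6,5]
  row3 -= 2·row2 → [0,0,0,-3]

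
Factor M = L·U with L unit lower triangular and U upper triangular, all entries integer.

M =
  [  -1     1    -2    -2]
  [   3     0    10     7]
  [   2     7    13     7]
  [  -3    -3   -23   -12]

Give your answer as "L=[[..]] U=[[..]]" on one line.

L=[[1,0,0,0],[-3,1,0,0],[-2,3,1,0],[3,-2,3,1]] U=[[-1,1,-2,-2],[0,3,4,1],[0,0,-3,0],[0,0,0,-4]]

  r1 -= -3·r0 → [0,3,4,1]
  r2 -= -2·r0 → [0,9,9,3]
  r3 -= 3·r0 → [0,-6,-17,-6]
  r2 -= 3·r1 → [0,0,-3,0]
  r3 -= -2·r1 → [0,0,-9,-4]
  r3 -= 3·r2 → [0,0,0,-4]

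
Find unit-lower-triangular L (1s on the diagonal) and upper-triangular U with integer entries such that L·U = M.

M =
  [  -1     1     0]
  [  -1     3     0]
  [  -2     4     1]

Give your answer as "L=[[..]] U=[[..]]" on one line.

L=[[1,0,0],[1,1,0],[2,1,1]] U=[[-1,1,0],[0,2,0],[0,0,1]]

  R1 -= 1·R0 → [0,2,0]
  R2 -= 2·R0 → [0,2,1]
  R2 -= 1·R1 → [0,0,1]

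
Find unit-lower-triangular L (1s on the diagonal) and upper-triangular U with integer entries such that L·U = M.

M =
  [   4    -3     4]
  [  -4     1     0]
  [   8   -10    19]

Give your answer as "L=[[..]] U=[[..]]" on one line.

  R1 -= -1·R0 → [0,-2,4]
  R2 -= 2·R0 → [0,-4,11]
  R2 -= 2·R1 → [0,0,3]

L=[[1,0,0],[-1,1,0],[2,2,1]] U=[[4,-3,4],[0,-2,4],[0,0,3]]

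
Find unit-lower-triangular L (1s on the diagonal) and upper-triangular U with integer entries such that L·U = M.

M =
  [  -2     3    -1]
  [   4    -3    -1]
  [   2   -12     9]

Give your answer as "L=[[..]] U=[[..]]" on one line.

  r1 -= -2·r0 → [0,3,-3]
  r2 -= -1·r0 → [0,-9,8]
  r2 -= -3·r1 → [0,0,-1]

L=[[1,0,0],[-2,1,0],[-1,-3,1]] U=[[-2,3,-1],[0,3,-3],[0,0,-1]]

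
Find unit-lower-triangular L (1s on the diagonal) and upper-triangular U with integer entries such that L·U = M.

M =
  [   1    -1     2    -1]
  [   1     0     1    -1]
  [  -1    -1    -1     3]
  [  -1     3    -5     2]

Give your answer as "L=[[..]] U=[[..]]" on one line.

L=[[1,0,0,0],[1,1,0,0],[-1,-2,1,0],[-1,2,1,1]] U=[[1,-1,2,-1],[0,1,-1,0],[0,0,-1,2],[0,0,0,-1]]

  r1 -= 1·r0 → [0,1,-1,0]
  r2 -= -1·r0 → [0,-2,1,2]
  r3 -= -1·r0 → [0,2,-3,1]
  r2 -= -2·r1 → [0,0,-1,2]
  r3 -= 2·r1 → [0,0,-1,1]
  r3 -= 1·r2 → [0,0,0,-1]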